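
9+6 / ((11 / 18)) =207 / 11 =18.82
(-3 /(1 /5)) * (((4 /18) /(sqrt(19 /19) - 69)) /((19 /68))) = 10 /57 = 0.18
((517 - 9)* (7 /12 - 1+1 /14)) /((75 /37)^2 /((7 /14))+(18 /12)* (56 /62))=-156302837 /8531208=-18.32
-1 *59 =-59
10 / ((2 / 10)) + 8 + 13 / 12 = 709 / 12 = 59.08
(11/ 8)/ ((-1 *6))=-11/ 48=-0.23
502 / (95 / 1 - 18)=502 / 77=6.52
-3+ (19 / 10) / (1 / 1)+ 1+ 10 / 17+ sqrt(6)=83 / 170+ sqrt(6)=2.94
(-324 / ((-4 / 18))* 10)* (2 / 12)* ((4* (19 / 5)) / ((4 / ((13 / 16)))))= 60021 / 8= 7502.62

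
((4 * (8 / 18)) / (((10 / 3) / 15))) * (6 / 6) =8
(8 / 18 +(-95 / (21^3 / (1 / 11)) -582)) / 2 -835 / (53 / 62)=-13687641613 / 10798326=-1267.57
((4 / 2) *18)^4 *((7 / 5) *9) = 105815808 / 5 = 21163161.60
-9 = -9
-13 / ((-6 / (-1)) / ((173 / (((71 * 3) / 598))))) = -672451 / 639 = -1052.35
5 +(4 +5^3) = 134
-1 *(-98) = 98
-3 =-3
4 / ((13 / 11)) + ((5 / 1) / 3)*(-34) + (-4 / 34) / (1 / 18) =-36730 / 663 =-55.40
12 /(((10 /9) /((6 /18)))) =18 /5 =3.60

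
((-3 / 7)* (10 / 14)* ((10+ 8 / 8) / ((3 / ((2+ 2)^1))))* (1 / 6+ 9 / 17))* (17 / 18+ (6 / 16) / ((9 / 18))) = -238205 / 44982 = -5.30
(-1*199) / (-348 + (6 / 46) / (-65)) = 297505 / 520263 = 0.57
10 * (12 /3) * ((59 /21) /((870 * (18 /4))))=472 /16443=0.03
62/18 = 31/9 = 3.44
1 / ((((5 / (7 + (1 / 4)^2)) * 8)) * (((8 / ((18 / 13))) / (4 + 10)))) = 7119 / 16640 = 0.43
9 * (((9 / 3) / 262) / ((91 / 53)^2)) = 75843 / 2169622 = 0.03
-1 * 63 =-63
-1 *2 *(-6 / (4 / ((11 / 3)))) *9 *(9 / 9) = 99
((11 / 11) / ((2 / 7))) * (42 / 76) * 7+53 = 5057 / 76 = 66.54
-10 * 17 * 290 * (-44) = 2169200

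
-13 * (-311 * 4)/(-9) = -16172/9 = -1796.89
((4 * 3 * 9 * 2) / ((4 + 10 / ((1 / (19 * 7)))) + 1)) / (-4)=-0.04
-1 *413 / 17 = -413 / 17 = -24.29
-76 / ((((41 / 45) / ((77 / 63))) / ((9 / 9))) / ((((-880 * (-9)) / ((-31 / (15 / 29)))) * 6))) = 80835.18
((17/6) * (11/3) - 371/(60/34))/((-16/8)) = 8993/90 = 99.92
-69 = -69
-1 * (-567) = 567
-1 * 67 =-67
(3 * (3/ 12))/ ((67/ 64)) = 0.72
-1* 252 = -252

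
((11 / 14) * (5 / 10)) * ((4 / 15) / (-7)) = -11 / 735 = -0.01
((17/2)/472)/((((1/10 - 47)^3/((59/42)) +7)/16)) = -8500/2166189389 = -0.00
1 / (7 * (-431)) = -1 / 3017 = -0.00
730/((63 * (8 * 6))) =365/1512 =0.24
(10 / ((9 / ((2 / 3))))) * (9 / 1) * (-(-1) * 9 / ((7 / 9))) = 540 / 7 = 77.14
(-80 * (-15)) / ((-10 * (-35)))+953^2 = 6357487 / 7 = 908212.43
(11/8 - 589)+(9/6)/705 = -1104731/1880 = -587.62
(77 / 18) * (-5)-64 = -1537 / 18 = -85.39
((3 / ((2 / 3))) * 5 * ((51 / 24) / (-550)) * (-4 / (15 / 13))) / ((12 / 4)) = 221 / 2200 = 0.10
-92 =-92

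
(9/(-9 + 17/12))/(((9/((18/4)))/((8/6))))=-72/91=-0.79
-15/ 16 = -0.94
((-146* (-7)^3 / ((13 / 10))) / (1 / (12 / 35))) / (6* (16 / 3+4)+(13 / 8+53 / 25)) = 1635200 / 7397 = 221.06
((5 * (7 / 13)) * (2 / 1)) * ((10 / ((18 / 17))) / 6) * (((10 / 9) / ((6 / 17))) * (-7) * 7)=-12390875 / 9477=-1307.47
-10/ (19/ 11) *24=-138.95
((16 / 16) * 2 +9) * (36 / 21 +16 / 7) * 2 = 88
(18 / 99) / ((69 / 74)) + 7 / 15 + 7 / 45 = 9304 / 11385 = 0.82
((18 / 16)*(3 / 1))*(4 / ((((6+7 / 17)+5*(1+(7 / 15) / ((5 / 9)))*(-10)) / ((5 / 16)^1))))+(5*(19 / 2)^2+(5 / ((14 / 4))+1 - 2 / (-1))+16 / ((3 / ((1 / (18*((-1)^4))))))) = 267471475 / 586656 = 455.93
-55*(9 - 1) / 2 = -220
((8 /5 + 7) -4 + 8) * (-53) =-3339 /5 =-667.80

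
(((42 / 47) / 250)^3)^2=85766121 / 41119443241119384765625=0.00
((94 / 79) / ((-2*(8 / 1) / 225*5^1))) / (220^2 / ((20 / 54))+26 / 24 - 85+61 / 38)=-120555 / 4704651134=-0.00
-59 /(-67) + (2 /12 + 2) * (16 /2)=18.21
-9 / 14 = -0.64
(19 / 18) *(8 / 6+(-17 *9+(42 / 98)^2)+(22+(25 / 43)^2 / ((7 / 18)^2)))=-328570477 / 2446227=-134.32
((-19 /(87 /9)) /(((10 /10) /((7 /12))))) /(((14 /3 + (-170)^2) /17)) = -6783 /10058824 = -0.00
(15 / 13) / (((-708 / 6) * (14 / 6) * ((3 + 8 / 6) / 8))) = -540 / 69797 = -0.01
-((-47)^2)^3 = -10779215329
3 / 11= 0.27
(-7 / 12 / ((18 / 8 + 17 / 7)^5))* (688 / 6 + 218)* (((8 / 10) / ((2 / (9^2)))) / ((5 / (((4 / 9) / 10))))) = -120231630848 / 4822436206375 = -0.02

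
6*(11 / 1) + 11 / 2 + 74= 291 / 2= 145.50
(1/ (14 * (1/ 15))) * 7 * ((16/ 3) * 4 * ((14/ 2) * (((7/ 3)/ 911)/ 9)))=7840/ 24597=0.32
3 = 3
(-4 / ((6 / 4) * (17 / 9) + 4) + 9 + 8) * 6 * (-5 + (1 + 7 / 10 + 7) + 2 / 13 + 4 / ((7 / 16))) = 1280.02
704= 704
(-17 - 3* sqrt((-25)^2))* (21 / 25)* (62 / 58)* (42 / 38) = -1257732 / 13775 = -91.31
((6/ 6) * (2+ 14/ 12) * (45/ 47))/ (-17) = -285/ 1598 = -0.18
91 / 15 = 6.07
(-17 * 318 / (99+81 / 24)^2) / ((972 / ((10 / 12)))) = -72080 / 162994923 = -0.00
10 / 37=0.27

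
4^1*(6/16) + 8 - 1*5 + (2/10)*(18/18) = 47/10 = 4.70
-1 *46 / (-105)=46 / 105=0.44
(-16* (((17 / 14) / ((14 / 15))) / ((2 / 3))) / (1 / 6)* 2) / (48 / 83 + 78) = -253980 / 53263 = -4.77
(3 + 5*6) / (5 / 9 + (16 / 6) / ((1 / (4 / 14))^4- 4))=8569 / 149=57.51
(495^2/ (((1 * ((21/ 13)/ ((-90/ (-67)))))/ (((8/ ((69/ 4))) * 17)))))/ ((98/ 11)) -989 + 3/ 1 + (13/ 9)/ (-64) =54595439396713/ 304452288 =179323.47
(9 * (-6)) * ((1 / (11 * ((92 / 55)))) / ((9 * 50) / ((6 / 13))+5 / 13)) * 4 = -351 / 29164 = -0.01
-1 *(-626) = 626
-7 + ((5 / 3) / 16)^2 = -16103 / 2304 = -6.99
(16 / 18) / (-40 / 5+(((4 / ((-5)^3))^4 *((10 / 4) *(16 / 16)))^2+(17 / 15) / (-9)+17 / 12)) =-228881835937500000 / 1727581024168152403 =-0.13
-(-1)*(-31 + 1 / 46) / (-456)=25 / 368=0.07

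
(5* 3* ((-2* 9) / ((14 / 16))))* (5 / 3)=-514.29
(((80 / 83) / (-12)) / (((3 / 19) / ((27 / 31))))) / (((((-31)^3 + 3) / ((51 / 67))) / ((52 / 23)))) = 755820 / 29527302871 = 0.00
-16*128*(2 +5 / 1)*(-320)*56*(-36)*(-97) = 897098711040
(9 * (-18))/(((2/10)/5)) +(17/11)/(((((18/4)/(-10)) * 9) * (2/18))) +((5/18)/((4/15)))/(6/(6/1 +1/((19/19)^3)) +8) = -199034065/49104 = -4053.32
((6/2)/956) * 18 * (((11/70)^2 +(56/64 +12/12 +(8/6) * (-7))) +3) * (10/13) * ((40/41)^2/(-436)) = 11731410/27895332647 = 0.00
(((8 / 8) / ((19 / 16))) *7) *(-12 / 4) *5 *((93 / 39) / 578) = -26040 / 71383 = -0.36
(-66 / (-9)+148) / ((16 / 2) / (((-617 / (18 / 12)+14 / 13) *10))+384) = 9320000 / 23039883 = 0.40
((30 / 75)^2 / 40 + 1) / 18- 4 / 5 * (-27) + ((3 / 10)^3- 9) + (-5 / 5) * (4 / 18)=22429 / 1800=12.46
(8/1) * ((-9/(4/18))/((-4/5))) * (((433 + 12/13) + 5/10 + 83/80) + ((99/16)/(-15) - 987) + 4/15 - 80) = -26606583/104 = -255832.53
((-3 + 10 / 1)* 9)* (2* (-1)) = -126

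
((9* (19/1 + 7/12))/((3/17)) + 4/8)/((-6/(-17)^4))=-333833437/24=-13909726.54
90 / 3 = 30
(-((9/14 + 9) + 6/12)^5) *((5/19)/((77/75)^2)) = -26801.50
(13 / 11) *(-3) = -39 / 11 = -3.55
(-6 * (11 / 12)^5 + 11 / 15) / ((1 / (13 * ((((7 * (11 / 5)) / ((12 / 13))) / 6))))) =-8499974483 / 74649600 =-113.86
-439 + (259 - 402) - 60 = -642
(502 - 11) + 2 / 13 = 6385 / 13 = 491.15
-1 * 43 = -43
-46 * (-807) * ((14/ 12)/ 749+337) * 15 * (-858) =-17227632514950/ 107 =-161005911354.67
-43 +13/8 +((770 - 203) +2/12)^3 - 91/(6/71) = 19703945147/108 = 182443936.55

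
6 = 6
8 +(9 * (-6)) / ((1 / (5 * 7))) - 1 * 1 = -1883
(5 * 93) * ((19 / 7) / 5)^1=1767 / 7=252.43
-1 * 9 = -9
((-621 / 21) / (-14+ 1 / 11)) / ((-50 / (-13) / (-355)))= -233519 / 1190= -196.23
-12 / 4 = -3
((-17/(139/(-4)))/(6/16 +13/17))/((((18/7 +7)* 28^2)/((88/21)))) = 50864/212196705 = 0.00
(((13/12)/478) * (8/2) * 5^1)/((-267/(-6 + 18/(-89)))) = 5980/5679357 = 0.00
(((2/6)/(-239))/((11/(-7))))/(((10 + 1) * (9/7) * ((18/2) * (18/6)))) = 49/21081951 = 0.00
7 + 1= 8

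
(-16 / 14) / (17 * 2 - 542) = 2 / 889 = 0.00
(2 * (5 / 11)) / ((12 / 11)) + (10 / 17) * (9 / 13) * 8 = 5425 / 1326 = 4.09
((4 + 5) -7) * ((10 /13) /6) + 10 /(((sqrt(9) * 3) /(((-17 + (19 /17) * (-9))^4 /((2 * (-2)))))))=-1455170694370 /9771957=-148912.92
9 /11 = 0.82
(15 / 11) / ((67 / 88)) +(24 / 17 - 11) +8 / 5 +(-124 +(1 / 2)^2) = -2960197 / 22780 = -129.95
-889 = -889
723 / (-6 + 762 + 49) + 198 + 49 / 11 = 1800688 / 8855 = 203.35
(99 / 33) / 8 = 3 / 8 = 0.38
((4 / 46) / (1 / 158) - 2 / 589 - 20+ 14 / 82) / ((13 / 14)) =-47383182 / 7220551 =-6.56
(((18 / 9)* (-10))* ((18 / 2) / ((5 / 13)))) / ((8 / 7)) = -819 / 2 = -409.50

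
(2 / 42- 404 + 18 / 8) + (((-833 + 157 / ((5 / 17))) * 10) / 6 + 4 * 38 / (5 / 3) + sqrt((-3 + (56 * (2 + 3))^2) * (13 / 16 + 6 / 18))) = -339851 / 420 + 11 * sqrt(106905) / 12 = -509.45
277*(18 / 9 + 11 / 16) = 744.44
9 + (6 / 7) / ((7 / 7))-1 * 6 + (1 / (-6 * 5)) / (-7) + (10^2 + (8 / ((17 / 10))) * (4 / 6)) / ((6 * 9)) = 556349 / 96390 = 5.77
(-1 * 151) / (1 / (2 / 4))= -151 / 2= -75.50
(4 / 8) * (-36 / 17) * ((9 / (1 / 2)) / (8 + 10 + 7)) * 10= -648 / 85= -7.62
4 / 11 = 0.36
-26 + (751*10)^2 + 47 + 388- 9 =56400500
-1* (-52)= 52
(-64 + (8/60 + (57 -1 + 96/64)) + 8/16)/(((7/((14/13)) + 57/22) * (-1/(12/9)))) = 968/1125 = 0.86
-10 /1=-10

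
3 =3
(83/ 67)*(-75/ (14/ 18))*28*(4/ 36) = -24900/ 67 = -371.64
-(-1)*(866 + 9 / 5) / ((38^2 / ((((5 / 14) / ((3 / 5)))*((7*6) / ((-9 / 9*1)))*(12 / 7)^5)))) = -1349602560 / 6067327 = -222.44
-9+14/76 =-335/38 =-8.82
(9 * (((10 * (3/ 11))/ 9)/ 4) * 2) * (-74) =-1110/ 11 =-100.91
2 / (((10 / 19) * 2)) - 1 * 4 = -21 / 10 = -2.10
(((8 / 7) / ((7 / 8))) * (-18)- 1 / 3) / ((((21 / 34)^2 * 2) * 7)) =-2025890 / 453789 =-4.46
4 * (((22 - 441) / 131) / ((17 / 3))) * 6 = -30168 / 2227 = -13.55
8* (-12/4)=-24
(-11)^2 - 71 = 50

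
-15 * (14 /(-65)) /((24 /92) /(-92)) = -14812 /13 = -1139.38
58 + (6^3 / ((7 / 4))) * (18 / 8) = 2350 / 7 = 335.71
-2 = -2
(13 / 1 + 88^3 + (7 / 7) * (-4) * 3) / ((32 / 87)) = 59288151 / 32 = 1852754.72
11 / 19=0.58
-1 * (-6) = 6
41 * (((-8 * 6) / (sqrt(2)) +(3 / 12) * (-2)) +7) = 533 / 2-984 * sqrt(2) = -1125.09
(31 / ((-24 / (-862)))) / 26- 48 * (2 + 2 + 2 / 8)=-50287 / 312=-161.18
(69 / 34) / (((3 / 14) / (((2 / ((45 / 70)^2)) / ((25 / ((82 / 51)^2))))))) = 424365088 / 89539425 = 4.74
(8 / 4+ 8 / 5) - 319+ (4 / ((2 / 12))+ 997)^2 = 5210628 / 5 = 1042125.60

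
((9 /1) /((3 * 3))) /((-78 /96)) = -16 /13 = -1.23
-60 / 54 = -10 / 9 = -1.11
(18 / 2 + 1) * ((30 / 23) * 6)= 1800 / 23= 78.26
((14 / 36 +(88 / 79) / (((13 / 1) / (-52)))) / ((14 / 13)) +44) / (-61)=-800773 / 1214388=-0.66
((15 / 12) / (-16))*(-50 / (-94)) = -125 / 3008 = -0.04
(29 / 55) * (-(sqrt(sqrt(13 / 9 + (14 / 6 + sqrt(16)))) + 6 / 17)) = -29 * sqrt(3) * 70^(1 / 4) / 165 - 174 / 935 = -1.07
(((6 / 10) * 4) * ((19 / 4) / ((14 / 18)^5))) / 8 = 3365793 / 672280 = 5.01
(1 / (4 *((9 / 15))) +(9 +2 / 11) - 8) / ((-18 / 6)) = -211 / 396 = -0.53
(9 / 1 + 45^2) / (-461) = -2034 / 461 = -4.41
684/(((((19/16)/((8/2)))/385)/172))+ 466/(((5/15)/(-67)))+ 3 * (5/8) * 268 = 304955433/2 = 152477716.50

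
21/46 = 0.46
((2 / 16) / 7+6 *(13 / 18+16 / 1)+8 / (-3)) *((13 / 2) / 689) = 16411 / 17808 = 0.92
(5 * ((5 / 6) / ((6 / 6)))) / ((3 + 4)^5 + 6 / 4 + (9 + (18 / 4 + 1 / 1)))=25 / 100938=0.00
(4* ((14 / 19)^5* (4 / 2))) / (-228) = -1075648 / 141137643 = -0.01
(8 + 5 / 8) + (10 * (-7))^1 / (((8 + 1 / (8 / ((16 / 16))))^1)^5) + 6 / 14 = 117627779263 / 12995255000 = 9.05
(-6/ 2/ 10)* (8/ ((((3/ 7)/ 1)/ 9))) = -252/ 5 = -50.40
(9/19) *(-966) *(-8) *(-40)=-2782080/19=-146425.26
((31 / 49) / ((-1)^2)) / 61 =0.01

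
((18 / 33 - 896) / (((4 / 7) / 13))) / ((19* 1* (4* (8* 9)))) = -448175 / 120384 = -3.72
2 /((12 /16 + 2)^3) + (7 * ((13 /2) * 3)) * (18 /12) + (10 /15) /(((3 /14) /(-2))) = 9517265 /47916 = 198.62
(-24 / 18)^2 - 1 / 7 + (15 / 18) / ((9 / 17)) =1213 / 378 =3.21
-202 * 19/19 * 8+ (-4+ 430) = -1190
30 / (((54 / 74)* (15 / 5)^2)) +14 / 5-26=-7546 / 405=-18.63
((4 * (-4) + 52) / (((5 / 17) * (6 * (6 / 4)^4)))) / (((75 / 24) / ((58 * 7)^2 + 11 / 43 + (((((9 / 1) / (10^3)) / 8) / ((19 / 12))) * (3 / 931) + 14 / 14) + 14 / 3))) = 204625410098970128 / 962668546875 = 212560.61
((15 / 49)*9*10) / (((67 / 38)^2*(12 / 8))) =1299600 / 219961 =5.91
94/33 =2.85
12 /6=2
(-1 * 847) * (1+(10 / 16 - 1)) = -4235 / 8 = -529.38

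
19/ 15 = 1.27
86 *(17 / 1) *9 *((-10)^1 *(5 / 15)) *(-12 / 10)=52632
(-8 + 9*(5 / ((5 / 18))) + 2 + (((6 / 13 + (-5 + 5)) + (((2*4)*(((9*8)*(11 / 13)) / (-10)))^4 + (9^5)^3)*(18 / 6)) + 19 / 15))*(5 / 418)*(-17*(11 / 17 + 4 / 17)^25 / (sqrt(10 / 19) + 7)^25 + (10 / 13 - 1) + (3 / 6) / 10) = -13265196787320416986511312152890152557891492819614881684815776458451737482028716444351336945976182102266631204631601 / 9931996465393731298851655968613397428711194195954183227962185366816369975655104954823725308941307097500 + 9996806518007205338694013592689705106212737671342658300028609636675920665264129638671875*sqrt(190) / 4386601309706469473177028767882251348713078040171151959350247493625191008754555003970728881387401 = -1335602246088.25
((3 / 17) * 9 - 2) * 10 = -70 / 17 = -4.12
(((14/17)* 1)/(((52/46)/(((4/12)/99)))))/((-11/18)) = -322/80223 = -0.00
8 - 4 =4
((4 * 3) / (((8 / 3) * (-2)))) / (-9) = 1 / 4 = 0.25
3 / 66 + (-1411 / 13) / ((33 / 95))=-268051 / 858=-312.41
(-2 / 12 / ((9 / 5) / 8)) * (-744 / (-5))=-992 / 9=-110.22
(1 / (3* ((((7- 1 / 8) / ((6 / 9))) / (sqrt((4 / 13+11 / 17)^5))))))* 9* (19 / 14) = 6767192* sqrt(46631) / 4155636485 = 0.35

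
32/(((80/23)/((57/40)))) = 1311/100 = 13.11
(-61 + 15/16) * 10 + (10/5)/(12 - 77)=-312341/520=-600.66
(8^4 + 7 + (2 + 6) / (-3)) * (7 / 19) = 86107 / 57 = 1510.65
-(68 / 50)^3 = -39304 / 15625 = -2.52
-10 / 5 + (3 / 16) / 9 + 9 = 337 / 48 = 7.02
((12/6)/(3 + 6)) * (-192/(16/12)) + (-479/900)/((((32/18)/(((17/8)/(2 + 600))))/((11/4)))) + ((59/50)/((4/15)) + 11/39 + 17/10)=-30768101347/1202073600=-25.60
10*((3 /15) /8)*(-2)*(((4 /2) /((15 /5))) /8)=-0.04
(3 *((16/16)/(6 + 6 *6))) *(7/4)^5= 1.17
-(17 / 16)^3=-4913 / 4096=-1.20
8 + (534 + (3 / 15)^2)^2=285206.72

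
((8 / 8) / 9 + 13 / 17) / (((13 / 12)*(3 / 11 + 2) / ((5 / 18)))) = 2948 / 29835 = 0.10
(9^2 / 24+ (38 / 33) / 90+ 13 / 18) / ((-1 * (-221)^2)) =-48827 / 580231080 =-0.00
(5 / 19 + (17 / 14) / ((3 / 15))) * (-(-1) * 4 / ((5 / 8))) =5392 / 133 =40.54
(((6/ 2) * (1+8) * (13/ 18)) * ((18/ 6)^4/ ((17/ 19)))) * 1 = 60021/ 34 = 1765.32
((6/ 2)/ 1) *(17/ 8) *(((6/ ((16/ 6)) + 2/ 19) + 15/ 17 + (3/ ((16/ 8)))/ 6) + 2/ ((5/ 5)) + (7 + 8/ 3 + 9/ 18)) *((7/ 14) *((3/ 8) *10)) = 227535/ 1216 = 187.12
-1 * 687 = -687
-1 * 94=-94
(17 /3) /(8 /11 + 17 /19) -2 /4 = 6089 /2034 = 2.99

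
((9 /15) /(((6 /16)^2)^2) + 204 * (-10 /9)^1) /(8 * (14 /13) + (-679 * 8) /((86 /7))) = 3703934 /8178975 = 0.45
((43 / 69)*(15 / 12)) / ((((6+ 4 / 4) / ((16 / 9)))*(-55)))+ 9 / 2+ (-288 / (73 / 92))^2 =67140995140105 / 509633586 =131743.66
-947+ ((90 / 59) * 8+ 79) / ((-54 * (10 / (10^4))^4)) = -2690500001508571 / 1593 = -1688951664474.93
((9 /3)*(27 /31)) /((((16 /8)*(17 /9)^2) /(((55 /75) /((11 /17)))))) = 2187 /5270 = 0.41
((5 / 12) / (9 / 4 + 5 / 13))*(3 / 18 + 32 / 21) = 4615 / 17262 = 0.27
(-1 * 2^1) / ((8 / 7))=-7 / 4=-1.75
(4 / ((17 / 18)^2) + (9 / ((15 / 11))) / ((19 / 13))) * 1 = 247101 / 27455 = 9.00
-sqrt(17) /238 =-0.02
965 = 965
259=259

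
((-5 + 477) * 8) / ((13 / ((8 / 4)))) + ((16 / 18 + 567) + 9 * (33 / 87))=3909502 / 3393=1152.23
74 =74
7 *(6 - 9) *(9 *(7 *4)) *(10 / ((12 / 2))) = -8820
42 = 42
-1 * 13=-13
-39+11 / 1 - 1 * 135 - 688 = -851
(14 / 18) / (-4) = -7 / 36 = -0.19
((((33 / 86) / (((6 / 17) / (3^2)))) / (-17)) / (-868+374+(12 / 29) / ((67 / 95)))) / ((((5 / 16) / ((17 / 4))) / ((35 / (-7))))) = -3270069 / 41224186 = -0.08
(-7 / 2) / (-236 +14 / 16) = 28 / 1881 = 0.01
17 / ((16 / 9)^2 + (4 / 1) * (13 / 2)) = 1377 / 2362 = 0.58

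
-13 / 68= -0.19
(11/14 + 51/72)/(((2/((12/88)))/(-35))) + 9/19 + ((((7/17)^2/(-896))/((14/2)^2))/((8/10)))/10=-1338546481/432954368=-3.09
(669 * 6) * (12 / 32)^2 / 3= 6021 / 32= 188.16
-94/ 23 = -4.09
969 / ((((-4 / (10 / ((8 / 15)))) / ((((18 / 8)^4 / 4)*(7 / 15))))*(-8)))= 222516315 / 131072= 1697.66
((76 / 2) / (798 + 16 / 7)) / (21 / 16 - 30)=-2128 / 1285659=-0.00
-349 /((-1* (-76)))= -349 /76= -4.59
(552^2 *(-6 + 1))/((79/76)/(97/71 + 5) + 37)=-52335959040/1276633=-40995.30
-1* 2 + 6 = 4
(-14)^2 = 196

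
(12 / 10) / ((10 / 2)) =0.24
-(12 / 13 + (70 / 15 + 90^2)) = -316118 / 39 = -8105.59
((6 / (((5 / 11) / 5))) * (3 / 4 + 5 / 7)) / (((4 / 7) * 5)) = 1353 / 40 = 33.82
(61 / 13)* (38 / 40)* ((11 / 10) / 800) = 12749 / 2080000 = 0.01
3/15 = 1/5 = 0.20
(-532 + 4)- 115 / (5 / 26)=-1126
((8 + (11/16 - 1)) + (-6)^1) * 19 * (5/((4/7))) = 17955/64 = 280.55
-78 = -78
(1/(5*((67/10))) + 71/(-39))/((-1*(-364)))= -4679/951132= -0.00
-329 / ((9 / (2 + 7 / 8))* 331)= -7567 / 23832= -0.32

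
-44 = -44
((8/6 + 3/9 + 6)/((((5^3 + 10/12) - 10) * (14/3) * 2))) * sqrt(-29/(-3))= 23 * sqrt(87)/9730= 0.02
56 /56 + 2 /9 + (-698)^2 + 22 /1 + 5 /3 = 4385060 /9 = 487228.89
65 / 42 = 1.55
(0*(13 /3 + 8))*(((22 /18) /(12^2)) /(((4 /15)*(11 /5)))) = 0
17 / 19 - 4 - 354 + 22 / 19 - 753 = -21070 / 19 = -1108.95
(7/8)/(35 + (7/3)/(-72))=27/1079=0.03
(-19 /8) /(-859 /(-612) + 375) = -0.01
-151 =-151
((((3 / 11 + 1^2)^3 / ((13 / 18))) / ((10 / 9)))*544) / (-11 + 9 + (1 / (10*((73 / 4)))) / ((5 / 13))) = -1838864160 / 2612753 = -703.80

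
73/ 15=4.87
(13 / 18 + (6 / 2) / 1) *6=22.33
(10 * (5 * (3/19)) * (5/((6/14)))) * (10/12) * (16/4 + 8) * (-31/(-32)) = 135625/152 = 892.27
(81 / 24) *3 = 10.12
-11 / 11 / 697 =-1 / 697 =-0.00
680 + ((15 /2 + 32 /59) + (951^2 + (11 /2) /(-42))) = 4485620645 /4956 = 905088.91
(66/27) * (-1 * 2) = -44/9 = -4.89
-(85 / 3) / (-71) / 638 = 85 / 135894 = 0.00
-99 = -99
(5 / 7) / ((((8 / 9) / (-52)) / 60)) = -17550 / 7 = -2507.14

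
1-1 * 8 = -7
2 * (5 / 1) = 10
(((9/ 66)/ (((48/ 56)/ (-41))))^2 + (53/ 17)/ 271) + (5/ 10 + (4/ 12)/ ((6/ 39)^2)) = 1528942673/ 26757456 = 57.14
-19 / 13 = -1.46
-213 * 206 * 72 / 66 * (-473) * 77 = 1743360696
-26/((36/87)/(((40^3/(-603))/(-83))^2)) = -772096000000/7514707203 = -102.74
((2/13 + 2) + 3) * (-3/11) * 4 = -804/143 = -5.62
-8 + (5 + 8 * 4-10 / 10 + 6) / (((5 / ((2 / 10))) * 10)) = -7.83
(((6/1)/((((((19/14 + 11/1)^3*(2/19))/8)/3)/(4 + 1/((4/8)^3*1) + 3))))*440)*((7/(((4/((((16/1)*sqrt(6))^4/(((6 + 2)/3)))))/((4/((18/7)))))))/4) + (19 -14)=2881065381.39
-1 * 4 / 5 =-4 / 5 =-0.80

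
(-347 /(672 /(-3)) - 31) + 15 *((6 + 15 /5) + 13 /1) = 67323 /224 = 300.55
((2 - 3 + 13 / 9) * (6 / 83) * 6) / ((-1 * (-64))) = 1 / 332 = 0.00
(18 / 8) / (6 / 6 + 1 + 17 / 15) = 135 / 188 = 0.72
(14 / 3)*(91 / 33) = 1274 / 99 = 12.87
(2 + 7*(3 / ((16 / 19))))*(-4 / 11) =-431 / 44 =-9.80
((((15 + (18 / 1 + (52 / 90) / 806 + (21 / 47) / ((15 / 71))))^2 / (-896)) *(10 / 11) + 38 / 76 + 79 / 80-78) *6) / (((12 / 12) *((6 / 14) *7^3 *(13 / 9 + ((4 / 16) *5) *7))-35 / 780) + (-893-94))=-389378506538411 / 426896442504000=-0.91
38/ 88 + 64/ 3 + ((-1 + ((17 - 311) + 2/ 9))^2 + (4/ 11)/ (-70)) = 86915.70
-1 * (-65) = 65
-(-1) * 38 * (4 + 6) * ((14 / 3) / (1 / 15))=26600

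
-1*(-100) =100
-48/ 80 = -3/ 5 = -0.60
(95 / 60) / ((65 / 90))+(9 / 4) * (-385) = -44931 / 52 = -864.06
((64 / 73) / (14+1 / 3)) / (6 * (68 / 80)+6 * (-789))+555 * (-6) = -164768590450 / 49480057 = -3330.00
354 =354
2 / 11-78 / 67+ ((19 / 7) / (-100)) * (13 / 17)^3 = -2520672991 / 2534616700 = -0.99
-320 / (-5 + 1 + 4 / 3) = 120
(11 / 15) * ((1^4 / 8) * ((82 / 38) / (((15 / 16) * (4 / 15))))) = 451 / 570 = 0.79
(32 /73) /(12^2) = 2 /657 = 0.00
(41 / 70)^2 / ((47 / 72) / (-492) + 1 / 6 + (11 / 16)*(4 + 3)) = 0.07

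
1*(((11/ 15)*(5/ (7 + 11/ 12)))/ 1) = 44/ 95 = 0.46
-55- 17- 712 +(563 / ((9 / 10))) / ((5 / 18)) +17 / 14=20569 / 14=1469.21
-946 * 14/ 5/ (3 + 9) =-3311/ 15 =-220.73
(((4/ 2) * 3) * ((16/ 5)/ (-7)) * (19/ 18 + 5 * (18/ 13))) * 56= -238976/ 195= -1225.52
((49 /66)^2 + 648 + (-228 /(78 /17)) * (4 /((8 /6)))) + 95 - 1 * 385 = 209.47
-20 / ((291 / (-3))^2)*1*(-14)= 280 / 9409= 0.03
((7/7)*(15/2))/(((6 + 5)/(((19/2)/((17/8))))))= 570/187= 3.05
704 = 704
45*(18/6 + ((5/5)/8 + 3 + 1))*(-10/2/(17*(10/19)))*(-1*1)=48735/272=179.17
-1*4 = -4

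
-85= -85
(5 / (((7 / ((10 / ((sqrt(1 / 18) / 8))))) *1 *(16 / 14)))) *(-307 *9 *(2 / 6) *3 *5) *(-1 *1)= 2072250 *sqrt(2)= 2930604.05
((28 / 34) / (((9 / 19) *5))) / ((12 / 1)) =133 / 4590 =0.03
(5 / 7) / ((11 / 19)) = 95 / 77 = 1.23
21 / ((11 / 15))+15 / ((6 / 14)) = 700 / 11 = 63.64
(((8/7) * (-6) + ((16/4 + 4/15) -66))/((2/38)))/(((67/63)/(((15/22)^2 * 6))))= -27709695/8107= -3418.00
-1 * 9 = -9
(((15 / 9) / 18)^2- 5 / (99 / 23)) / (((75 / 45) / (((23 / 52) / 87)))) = -13087 / 3720816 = -0.00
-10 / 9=-1.11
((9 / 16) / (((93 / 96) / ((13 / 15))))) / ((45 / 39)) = 338 / 775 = 0.44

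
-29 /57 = -0.51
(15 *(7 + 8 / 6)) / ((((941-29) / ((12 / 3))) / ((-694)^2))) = 15051125 / 57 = 264054.82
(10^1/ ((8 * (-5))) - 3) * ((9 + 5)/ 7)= -13/ 2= -6.50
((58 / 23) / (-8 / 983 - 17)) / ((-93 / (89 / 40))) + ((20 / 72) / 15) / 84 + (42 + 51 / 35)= 783340245607 / 18024018264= 43.46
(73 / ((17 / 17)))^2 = 5329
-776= -776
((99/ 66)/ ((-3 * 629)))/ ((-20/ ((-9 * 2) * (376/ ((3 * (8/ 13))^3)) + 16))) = -101723/ 2415360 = -0.04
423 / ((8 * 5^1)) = 10.58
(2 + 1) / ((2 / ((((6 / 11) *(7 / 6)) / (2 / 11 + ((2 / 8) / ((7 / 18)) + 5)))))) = 49 / 299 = 0.16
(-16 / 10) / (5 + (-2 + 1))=-2 / 5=-0.40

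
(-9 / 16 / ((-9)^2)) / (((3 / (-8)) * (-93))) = -1 / 5022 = -0.00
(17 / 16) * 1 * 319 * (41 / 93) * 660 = 12228865 / 124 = 98619.88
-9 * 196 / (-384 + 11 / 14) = 4.60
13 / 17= 0.76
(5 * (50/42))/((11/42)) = 250/11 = 22.73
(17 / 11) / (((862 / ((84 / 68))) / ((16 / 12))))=14 / 4741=0.00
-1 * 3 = -3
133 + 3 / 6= 267 / 2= 133.50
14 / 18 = 7 / 9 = 0.78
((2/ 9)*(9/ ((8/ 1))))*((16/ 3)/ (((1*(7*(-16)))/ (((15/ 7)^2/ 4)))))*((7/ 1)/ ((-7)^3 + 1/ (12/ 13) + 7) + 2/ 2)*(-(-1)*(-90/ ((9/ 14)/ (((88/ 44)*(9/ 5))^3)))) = 87.40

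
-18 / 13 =-1.38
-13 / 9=-1.44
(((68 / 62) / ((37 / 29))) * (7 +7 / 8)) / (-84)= -1479 / 18352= -0.08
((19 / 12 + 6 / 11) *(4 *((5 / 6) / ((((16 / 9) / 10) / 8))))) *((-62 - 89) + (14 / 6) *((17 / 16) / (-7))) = -51036625 / 1056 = -48330.14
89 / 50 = 1.78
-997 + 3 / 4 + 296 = -2801 / 4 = -700.25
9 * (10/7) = 90/7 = 12.86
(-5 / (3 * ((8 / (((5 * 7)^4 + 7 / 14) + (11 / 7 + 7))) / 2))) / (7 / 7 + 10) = -35014795 / 616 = -56842.20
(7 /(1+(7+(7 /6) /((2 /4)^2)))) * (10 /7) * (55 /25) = 33 /19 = 1.74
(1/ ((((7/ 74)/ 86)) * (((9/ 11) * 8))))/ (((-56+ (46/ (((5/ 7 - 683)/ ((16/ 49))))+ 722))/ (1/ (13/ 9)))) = 10448097/ 72361172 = 0.14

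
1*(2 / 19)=2 / 19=0.11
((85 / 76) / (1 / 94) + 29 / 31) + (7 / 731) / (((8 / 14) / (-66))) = 104.96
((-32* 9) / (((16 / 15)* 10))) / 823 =-27 / 823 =-0.03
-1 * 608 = -608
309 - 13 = 296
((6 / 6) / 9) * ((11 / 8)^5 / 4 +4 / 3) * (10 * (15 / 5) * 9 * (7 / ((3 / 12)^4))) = 35260435 / 256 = 137736.07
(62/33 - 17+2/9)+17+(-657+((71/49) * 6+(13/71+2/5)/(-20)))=-22257665257/34442100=-646.23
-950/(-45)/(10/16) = 304/9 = 33.78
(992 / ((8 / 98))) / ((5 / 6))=72912 / 5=14582.40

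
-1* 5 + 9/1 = 4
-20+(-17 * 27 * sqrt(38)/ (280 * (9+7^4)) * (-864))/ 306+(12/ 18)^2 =-176/ 9+81 * sqrt(38)/ 42175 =-19.54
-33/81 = -11/27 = -0.41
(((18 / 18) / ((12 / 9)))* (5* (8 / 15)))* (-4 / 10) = -4 / 5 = -0.80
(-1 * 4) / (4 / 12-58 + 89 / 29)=174 / 2375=0.07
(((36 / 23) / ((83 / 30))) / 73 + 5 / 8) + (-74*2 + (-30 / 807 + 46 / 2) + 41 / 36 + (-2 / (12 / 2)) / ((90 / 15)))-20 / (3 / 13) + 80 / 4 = -170929856647 / 899688792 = -189.99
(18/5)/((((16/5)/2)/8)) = 18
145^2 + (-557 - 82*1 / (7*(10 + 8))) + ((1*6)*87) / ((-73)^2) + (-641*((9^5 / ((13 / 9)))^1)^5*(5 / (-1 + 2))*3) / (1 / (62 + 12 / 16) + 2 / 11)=-17991109770302824924114184835640071782611 / 3240980210286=-5551132251040558220599744000.00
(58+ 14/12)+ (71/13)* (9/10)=12496/195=64.08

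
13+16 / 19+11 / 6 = 1787 / 114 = 15.68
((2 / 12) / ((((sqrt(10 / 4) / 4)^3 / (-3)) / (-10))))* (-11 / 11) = -128* sqrt(10) / 5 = -80.95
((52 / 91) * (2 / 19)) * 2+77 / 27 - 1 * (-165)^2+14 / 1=-97704028 / 3591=-27208.03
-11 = -11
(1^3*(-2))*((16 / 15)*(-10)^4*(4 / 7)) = -256000 / 21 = -12190.48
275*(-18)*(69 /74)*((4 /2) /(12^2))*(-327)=6204825 /296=20962.25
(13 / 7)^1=13 / 7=1.86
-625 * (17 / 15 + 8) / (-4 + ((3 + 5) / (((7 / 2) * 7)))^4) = 98722217125 / 68981004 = 1431.15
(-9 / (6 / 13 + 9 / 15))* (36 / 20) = -351 / 23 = -15.26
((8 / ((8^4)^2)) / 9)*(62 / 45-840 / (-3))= 6331 / 424673280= 0.00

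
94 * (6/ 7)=564/ 7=80.57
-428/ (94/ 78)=-16692/ 47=-355.15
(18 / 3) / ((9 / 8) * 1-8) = -48 / 55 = -0.87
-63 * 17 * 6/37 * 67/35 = -61506/185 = -332.46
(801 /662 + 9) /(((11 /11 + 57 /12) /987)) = 13342266 /7613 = 1752.56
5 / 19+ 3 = 62 / 19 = 3.26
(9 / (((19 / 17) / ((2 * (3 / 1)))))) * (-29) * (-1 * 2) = 2802.32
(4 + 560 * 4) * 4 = 8976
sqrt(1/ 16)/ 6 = 1/ 24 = 0.04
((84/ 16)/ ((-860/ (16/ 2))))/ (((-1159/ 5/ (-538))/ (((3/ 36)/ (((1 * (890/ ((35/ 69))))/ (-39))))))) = 171353/ 816130712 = 0.00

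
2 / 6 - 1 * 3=-8 / 3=-2.67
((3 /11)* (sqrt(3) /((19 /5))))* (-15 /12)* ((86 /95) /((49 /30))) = -9675* sqrt(3) /194579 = -0.09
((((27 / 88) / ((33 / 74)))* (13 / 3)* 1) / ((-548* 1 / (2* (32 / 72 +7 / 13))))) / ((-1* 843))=4255 / 335385864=0.00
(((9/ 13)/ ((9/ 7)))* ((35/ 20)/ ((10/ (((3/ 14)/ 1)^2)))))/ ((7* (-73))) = -9/ 1062880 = -0.00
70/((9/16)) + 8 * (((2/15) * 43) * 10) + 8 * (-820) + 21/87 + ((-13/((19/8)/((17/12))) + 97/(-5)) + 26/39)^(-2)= -88894910557180/14873711661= -5976.65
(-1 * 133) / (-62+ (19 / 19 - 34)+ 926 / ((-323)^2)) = 13875757 / 9910329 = 1.40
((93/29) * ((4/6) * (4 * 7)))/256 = 217/928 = 0.23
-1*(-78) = 78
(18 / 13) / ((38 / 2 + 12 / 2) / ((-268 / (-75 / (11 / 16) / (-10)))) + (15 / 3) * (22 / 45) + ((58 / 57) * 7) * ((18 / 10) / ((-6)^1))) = -11342430 / 5816447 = -1.95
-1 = -1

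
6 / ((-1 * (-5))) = 6 / 5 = 1.20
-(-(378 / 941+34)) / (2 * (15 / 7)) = 8.03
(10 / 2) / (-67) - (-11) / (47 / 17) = 12294 / 3149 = 3.90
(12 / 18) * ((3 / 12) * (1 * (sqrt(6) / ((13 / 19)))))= 19 * sqrt(6) / 78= 0.60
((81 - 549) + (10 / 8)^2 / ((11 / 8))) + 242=-4947 / 22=-224.86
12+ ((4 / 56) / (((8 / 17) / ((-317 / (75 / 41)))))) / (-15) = 1732949 / 126000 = 13.75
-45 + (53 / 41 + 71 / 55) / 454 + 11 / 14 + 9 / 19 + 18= -3504101737 / 136161410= -25.73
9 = 9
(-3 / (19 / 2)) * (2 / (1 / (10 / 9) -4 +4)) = -40 / 57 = -0.70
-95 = -95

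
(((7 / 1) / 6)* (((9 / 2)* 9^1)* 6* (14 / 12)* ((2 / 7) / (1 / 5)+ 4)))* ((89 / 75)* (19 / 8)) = 2024127 / 400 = 5060.32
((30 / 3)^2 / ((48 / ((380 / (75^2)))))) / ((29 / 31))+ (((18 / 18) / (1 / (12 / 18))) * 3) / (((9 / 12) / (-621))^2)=5368123309 / 3915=1371168.15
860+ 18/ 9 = 862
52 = 52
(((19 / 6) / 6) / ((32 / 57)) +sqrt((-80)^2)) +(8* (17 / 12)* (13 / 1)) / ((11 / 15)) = 1190531 / 4224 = 281.85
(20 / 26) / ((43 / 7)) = 70 / 559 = 0.13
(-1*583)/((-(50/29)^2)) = 490303/2500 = 196.12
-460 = -460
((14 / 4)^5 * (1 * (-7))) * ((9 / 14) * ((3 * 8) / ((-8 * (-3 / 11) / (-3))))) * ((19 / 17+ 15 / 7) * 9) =622533681 / 272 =2288726.77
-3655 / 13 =-281.15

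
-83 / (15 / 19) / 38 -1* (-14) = 337 / 30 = 11.23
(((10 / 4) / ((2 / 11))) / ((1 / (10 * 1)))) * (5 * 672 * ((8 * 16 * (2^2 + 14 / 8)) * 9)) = 3060288000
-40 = -40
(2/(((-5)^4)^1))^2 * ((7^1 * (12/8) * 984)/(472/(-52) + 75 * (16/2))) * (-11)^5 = -43263452232/1500390625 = -28.83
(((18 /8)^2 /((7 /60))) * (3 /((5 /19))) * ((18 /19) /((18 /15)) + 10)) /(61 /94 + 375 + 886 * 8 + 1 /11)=77263065 /108045098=0.72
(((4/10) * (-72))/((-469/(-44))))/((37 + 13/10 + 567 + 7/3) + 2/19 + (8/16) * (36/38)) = -722304/162593389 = -0.00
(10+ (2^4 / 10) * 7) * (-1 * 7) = -742 / 5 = -148.40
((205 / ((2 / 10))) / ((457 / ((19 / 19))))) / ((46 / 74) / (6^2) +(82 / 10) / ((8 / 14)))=3413250 / 21864251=0.16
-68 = -68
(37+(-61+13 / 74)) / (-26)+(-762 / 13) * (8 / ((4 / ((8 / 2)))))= -69265 / 148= -468.01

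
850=850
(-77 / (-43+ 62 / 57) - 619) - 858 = -3524164 / 2389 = -1475.16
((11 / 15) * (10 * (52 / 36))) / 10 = 143 / 135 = 1.06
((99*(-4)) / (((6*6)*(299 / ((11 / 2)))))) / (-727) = 121 / 434746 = 0.00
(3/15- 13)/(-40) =8/25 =0.32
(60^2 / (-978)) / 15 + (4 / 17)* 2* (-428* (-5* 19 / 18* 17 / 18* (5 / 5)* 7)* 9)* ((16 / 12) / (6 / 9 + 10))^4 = 11413945 / 751104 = 15.20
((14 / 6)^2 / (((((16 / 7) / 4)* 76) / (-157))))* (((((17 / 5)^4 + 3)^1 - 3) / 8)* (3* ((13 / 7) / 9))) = -8352851689 / 41040000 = -203.53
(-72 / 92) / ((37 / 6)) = -108 / 851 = -0.13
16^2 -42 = 214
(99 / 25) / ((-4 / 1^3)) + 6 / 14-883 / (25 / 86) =-2126657 / 700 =-3038.08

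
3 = 3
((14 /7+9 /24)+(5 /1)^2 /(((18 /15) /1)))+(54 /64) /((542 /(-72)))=75109 /3252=23.10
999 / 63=111 / 7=15.86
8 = 8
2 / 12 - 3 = -17 / 6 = -2.83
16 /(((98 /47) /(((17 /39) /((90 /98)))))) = 6392 /1755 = 3.64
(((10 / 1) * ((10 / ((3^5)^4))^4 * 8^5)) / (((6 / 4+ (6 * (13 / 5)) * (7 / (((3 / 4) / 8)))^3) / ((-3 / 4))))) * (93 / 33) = -253952000000 / 35194661903797512399306547760438149872649148919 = -0.00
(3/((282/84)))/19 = 42/893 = 0.05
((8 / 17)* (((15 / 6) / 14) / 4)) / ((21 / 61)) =305 / 4998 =0.06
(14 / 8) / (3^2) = 0.19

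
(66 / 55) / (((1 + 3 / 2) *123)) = 4 / 1025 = 0.00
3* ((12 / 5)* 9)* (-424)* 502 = -68962752 / 5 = -13792550.40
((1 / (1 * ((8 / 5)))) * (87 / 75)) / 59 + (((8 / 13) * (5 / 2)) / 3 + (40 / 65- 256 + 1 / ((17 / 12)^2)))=-6765896981 / 26599560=-254.36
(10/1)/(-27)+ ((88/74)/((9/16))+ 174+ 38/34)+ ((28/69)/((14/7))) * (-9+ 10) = 69162905/390609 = 177.06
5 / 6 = 0.83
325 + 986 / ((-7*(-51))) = 6883 / 21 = 327.76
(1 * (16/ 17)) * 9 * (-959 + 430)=-76176/ 17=-4480.94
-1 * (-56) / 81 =56 / 81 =0.69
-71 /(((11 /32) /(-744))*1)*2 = 307339.64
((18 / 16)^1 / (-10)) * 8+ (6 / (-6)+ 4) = 21 / 10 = 2.10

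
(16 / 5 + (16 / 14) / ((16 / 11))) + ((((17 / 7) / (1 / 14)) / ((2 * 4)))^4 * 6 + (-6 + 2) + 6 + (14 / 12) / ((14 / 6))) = 8798761 / 4480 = 1964.01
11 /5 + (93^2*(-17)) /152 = -733493 /760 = -965.12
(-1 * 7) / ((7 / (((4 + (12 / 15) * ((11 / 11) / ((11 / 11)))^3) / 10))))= -12 / 25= -0.48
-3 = -3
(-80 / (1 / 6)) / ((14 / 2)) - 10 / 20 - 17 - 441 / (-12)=-1381 / 28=-49.32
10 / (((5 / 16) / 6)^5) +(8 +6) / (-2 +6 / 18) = 16307448702 / 625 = 26091917.92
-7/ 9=-0.78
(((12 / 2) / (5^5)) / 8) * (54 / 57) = 0.00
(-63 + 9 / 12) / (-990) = 83 / 1320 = 0.06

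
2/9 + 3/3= 11/9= 1.22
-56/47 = -1.19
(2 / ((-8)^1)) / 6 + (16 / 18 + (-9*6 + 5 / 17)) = -64699 / 1224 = -52.86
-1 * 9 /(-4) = 9 /4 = 2.25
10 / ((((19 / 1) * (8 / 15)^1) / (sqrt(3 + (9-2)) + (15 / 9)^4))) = 10.74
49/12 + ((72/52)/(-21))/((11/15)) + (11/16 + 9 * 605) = 261846269/48048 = 5449.68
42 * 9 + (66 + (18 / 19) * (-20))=8076 / 19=425.05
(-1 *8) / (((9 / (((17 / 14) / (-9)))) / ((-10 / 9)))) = -680 / 5103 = -0.13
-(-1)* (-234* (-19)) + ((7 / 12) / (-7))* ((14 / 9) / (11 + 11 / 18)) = 2787635 / 627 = 4445.99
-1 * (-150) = 150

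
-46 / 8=-23 / 4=-5.75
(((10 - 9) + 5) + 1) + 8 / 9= 7.89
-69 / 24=-23 / 8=-2.88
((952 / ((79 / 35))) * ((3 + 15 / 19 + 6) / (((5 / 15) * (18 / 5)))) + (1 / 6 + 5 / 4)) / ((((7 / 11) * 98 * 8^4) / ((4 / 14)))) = 682007887 / 177138941952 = 0.00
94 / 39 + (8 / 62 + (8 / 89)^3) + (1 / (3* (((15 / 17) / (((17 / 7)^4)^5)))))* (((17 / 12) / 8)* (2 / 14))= 333697999069902722601493682396828363 / 685516090725542490544967971680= 486783.61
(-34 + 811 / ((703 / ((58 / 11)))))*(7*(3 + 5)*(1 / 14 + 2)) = -25042544 / 7733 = -3238.40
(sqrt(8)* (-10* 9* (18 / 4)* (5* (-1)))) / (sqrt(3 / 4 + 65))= 8100* sqrt(526) / 263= 706.35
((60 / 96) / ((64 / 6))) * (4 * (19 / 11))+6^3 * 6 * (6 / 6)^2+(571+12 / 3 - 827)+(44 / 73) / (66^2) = 1044.40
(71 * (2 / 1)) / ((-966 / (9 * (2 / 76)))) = -0.03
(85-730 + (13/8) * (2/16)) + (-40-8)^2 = 106189/64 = 1659.20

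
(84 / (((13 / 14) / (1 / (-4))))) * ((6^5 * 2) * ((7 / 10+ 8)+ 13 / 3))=-4584011.82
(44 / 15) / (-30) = -0.10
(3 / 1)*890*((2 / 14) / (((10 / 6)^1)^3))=14418 / 175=82.39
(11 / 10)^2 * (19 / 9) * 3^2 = 2299 / 100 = 22.99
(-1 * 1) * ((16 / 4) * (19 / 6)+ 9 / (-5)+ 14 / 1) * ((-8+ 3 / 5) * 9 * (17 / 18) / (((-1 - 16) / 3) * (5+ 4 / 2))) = -13801 / 350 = -39.43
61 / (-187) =-61 / 187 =-0.33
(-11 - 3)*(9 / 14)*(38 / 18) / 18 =-19 / 18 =-1.06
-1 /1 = -1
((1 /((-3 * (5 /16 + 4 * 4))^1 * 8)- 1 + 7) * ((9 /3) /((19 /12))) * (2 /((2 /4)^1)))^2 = 5645418496 /2732409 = 2066.10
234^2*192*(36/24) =15769728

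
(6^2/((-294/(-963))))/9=642/49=13.10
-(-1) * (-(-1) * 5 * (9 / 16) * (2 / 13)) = 45 / 104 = 0.43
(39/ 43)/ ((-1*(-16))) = 39/ 688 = 0.06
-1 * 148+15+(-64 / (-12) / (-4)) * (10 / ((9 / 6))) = -1277 / 9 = -141.89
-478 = -478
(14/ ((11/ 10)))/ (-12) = -35/ 33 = -1.06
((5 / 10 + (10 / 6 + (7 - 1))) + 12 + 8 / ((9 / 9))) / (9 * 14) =169 / 756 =0.22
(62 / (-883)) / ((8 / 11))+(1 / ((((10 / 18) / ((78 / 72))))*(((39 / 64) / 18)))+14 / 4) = 1077321 / 17660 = 61.00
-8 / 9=-0.89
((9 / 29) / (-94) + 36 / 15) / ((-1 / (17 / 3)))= -185113 / 13630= -13.58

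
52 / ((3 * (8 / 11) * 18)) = 143 / 108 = 1.32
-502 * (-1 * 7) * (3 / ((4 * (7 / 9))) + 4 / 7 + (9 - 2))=59989 / 2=29994.50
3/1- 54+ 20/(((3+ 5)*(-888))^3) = -4571082326021/89629065216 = -51.00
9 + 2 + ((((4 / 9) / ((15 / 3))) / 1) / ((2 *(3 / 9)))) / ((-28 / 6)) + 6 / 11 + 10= 8284 / 385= 21.52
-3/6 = -1/2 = -0.50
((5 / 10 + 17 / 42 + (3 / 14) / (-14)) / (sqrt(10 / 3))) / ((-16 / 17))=-8891 * sqrt(30) / 94080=-0.52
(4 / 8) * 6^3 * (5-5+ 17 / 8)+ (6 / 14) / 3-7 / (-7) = 3229 / 14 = 230.64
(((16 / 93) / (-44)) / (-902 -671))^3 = 64 / 4166899912764642339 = 0.00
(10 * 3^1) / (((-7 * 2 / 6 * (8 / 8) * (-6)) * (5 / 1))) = 3 / 7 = 0.43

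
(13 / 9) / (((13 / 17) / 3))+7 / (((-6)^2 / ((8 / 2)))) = 6.44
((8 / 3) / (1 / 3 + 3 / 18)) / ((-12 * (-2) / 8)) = 16 / 9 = 1.78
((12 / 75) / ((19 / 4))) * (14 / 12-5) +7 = 9791 / 1425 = 6.87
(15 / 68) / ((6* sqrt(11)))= 5* sqrt(11) / 1496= 0.01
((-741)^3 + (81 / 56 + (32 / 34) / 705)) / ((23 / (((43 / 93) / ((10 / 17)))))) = -11742191079995197 / 844477200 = -13904686.92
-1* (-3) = 3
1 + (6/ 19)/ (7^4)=45625/ 45619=1.00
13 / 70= 0.19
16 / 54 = 8 / 27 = 0.30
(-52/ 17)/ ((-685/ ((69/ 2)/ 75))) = 598/ 291125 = 0.00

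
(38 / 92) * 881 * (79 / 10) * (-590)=-78020479 / 46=-1696097.37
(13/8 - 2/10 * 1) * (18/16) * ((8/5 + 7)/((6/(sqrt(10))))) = 7353 * sqrt(10)/3200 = 7.27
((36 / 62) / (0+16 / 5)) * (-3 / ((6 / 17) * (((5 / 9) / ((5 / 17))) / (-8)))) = 405 / 62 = 6.53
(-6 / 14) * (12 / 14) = -18 / 49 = -0.37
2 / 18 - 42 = -377 / 9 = -41.89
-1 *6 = -6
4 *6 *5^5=75000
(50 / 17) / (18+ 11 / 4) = 200 / 1411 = 0.14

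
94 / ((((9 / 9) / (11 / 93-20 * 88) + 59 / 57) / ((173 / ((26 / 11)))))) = 834406984653 / 125465210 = 6650.50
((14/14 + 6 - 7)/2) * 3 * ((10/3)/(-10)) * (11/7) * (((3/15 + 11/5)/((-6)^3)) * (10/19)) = 0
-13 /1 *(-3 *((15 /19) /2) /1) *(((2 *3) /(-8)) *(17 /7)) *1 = -29835 /1064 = -28.04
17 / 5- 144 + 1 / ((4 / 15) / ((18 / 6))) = -2587 / 20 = -129.35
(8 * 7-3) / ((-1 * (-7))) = 53 / 7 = 7.57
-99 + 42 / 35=-97.80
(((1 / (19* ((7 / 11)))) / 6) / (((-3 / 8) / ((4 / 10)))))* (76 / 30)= -176 / 4725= -0.04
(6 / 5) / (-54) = -1 / 45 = -0.02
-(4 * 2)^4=-4096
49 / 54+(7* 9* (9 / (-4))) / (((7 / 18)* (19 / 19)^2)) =-9817 / 27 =-363.59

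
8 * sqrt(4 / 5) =16 * sqrt(5) / 5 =7.16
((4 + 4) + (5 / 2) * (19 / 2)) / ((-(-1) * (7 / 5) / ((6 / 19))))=1905 / 266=7.16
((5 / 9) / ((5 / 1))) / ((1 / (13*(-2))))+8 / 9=-2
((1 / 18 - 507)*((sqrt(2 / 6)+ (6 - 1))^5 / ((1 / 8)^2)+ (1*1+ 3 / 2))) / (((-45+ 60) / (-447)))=251267401600*sqrt(3) / 243+ 1110336396625 / 324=5217943223.56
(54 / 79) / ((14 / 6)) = 162 / 553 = 0.29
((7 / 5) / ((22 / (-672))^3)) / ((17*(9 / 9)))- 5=-266097067 / 113135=-2352.03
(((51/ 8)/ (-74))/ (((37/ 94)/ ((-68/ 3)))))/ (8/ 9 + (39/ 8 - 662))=-488988/ 64683881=-0.01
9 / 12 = 3 / 4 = 0.75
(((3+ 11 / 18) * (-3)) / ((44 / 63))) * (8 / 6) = -455 / 22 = -20.68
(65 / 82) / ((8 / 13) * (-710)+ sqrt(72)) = -299975 / 165282439 - 32955 * sqrt(2) / 1322259512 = -0.00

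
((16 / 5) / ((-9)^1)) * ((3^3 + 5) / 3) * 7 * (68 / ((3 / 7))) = -1705984 / 405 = -4212.31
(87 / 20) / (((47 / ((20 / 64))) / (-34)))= -1479 / 1504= -0.98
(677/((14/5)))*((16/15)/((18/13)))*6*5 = 352040/63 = 5587.94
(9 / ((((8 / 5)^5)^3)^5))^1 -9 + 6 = -3.00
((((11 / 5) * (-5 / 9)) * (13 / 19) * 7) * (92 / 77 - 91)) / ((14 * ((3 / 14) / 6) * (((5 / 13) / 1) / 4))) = 623272 / 57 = 10934.60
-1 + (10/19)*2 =1/19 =0.05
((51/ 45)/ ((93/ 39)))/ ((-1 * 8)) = -221/ 3720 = -0.06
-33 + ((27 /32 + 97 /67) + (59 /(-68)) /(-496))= -30.71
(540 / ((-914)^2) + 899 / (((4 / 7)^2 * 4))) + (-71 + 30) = 8651996163 / 13366336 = 647.30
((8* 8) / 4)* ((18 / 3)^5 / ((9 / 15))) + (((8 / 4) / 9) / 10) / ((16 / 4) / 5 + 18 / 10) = 24261121 / 117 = 207360.01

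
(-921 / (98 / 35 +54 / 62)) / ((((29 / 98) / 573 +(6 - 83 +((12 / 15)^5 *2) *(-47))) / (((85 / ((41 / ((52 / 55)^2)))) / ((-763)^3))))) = -4700148417900000 / 484076680671203556521123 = -0.00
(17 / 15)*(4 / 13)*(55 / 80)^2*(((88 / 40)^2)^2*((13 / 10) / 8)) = 30116537 / 48000000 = 0.63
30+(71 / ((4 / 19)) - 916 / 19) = 24247 / 76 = 319.04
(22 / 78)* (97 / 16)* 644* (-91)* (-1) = 1202509 / 12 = 100209.08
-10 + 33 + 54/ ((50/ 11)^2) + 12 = 47017/ 1250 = 37.61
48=48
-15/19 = -0.79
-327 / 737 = -0.44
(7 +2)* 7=63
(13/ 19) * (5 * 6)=390/ 19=20.53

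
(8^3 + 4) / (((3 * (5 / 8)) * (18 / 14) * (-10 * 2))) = -2408 / 225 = -10.70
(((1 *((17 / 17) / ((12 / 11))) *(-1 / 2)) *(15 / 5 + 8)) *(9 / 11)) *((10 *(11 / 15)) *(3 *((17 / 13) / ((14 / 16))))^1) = -12342 / 91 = -135.63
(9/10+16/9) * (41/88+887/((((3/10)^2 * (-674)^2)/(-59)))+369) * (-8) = -7981218080993/1011899790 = -7887.36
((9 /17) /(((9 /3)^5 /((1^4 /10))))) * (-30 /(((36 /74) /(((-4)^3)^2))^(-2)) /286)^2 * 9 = 98415 /22923329524157295011823616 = 0.00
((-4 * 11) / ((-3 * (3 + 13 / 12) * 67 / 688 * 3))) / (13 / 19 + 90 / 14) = 2432 / 1407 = 1.73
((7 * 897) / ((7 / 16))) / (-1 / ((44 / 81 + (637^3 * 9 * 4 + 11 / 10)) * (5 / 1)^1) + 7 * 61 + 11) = 173353914440653 / 5290483174819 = 32.77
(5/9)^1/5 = 1/9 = 0.11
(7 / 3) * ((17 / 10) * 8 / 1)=476 / 15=31.73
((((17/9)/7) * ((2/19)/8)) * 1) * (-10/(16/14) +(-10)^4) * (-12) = -679405/1596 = -425.69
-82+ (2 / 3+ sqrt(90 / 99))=-244 / 3+ sqrt(110) / 11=-80.38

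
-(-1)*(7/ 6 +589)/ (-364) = -3541/ 2184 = -1.62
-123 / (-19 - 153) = 0.72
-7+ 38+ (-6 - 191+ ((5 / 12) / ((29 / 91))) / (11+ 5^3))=-7855993 / 47328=-165.99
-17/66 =-0.26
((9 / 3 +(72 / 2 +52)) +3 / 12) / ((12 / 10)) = 1825 / 24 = 76.04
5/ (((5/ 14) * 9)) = 14/ 9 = 1.56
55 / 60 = 11 / 12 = 0.92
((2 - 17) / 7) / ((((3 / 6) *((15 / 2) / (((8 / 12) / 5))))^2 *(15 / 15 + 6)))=-64 / 165375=-0.00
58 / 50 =29 / 25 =1.16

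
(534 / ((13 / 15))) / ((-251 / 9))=-72090 / 3263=-22.09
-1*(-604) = 604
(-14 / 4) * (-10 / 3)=35 / 3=11.67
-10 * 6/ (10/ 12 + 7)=-360/ 47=-7.66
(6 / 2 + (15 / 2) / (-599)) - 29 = -31163 / 1198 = -26.01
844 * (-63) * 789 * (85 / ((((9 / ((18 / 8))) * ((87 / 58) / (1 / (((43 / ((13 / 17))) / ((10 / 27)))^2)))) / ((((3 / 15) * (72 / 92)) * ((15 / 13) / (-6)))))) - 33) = 9008041133285684 / 6506631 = 1384440140.11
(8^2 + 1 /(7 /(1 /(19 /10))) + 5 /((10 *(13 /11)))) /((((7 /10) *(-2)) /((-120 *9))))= 602194500 /12103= 49755.80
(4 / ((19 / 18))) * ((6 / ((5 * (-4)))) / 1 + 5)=1692 / 95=17.81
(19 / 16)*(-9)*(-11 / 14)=1881 / 224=8.40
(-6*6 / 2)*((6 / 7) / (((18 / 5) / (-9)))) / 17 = 270 / 119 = 2.27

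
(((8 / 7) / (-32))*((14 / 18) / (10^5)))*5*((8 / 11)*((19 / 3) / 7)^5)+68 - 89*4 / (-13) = 95.38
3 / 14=0.21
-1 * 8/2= -4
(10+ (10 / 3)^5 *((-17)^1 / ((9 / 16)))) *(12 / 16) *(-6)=13589065 / 243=55922.08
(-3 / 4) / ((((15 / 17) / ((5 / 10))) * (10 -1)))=-17 / 360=-0.05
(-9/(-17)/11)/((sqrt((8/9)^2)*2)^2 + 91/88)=5832/508283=0.01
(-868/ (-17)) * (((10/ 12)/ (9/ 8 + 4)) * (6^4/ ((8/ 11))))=10311840/ 697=14794.61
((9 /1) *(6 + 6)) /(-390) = -18 /65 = -0.28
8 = 8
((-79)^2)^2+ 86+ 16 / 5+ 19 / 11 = 2142259456 / 55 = 38950171.93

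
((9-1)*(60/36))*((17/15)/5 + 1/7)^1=1552/315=4.93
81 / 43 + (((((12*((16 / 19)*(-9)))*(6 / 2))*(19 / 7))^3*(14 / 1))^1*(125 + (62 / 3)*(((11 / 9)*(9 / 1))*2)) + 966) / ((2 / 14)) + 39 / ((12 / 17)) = -27779968459258051 / 1204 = -23073063504367.15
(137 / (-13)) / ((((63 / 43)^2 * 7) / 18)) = -506626 / 40131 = -12.62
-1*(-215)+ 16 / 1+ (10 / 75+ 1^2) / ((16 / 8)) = 6947 / 30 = 231.57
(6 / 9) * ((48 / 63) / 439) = 32 / 27657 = 0.00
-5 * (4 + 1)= -25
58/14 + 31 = 246/7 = 35.14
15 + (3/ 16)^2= 3849/ 256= 15.04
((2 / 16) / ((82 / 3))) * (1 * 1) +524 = 343747 / 656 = 524.00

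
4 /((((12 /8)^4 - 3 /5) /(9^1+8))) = 320 /21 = 15.24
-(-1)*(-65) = -65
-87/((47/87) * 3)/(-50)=2523/2350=1.07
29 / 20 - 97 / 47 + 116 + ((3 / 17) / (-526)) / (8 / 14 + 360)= 611991843191 / 5303857880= 115.39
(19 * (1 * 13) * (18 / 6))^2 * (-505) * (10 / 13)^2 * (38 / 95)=-65629800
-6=-6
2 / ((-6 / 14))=-14 / 3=-4.67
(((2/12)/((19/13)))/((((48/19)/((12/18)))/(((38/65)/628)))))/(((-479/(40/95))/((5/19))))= -1/154316556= -0.00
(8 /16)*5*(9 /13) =45 /26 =1.73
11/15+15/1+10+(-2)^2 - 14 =236/15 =15.73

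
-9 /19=-0.47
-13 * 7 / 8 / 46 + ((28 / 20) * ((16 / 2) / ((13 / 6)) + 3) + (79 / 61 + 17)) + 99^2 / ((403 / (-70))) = -1674.99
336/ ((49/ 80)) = 548.57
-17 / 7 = -2.43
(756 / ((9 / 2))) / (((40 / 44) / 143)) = 132132 / 5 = 26426.40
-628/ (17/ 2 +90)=-1256/ 197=-6.38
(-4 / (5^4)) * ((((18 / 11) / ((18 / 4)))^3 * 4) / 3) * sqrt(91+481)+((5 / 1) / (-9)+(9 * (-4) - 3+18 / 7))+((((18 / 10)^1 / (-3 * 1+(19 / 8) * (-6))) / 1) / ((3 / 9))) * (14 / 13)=-37.33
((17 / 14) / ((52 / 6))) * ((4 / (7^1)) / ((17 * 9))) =1 / 1911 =0.00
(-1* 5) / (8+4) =-5 / 12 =-0.42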